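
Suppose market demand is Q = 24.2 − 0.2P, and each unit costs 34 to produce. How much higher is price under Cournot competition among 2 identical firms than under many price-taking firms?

Inverting demand: P = 121 − 5Q.
Competitive firms price at marginal cost: P = 34, giving Q = 17.4.
With 2 symmetric Cournot firms, each firm's FOC gives 121 − 15q = 34, so q = 5.8, Q = 2·5.8 = 11.6, and P = 63.
Change in price: 63 − 34 = 29.

Price rises by 29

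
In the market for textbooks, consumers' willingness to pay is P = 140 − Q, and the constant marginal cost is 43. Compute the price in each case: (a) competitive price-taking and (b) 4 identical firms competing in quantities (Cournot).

Under competition P = MC = 43, so Q = (140 − 43)/1 = 97.
Cournot with 4 identical firms: the symmetric best-response condition is 140 − 5q = 43. Each firm produces q = 19.4, total output Q = 77.6, price P = 62.4.

Competition: P = 43; Cournot: P = 62.4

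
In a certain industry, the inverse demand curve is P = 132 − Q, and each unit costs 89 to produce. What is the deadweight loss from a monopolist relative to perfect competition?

DWL = 231.125

Perfect competition: P = MC = 89, so 132 − Q = 89 and Q = 43.
Monopoly sets MR = MC: 132 − 2Q = 89 ⇒ Q = 21.5, P = 132 − 21.5 = 110.5.
DWL is the triangle between Q = 21.5 and Q = 43: ½·(43 − 21.5)·(110.5 − 89) = 231.125.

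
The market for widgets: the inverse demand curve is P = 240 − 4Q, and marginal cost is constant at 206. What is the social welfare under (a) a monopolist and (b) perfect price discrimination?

Monopoly: TS = 108.375; Perfect PD: TS = 144.5

The monopolist equates marginal revenue to marginal cost: 240 − 8Q = 206, so Q = 4.25. From demand, P = 223.
CS = ½·(240 − 223)·4.25 = 36.125; PS = (223 − 206)·4.25 = 72.25; TS = 108.375.
Under first-degree price discrimination the firm charges each unit its demand price and produces up to where P = MC, i.e. Q = 8.5. Consumer surplus is zero; producer surplus equals total surplus.
TS = 144.5 (equal to competitive TS).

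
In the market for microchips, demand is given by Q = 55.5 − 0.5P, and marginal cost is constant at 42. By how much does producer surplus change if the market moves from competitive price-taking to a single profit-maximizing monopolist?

Inverting demand: P = 111 − 2Q.
Under competition P = MC = 42, so Q = (111 − 42)/2 = 34.5.
PS = (42 − 42)·34.5 = 0.
A monopolist chooses Q where MR = MC. MR = 111 − 4Q; setting this equal to 42 gives Q = 17.25 and P = 76.5.
PS = (76.5 − 42)·17.25 = 595.125.
Change in producer surplus: 595.125 − 0 = 595.125.

PS rises by 595.125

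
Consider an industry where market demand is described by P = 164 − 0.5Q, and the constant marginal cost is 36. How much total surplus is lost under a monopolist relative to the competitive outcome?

Competitive firms price at marginal cost: P = 36, giving Q = 256.
The monopolist equates marginal revenue to marginal cost: 164 − Q = 36, so Q = 128. From demand, P = 100.
DWL is the triangle between Q = 128 and Q = 256: ½·(256 − 128)·(100 − 36) = 4096.

DWL = 4096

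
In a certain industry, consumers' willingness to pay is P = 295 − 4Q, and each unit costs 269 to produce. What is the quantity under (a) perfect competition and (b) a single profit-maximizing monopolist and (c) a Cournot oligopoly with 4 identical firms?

Perfect competition: P = MC = 269, so 295 − 4Q = 269 and Q = 6.5.
The monopolist equates marginal revenue to marginal cost: 295 − 8Q = 269, so Q = 3.25. From demand, P = 282.
Cournot with 4 identical firms: the symmetric best-response condition is 295 − 20q = 269. Each firm produces q = 1.3, total output Q = 5.2, price P = 274.2.

Competition: Q = 6.5; Monopoly: Q = 3.25; Cournot: Q = 5.2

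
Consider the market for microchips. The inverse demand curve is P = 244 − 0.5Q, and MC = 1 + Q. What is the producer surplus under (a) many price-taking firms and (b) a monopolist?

Under competition P = MC: 244 − 0.5Q = 1 + Q ⇒ Q = 162, P = 163.
PS = P·Q − VC(Q) = 163·162 − (1·162 + ½·1·162²) = 13122.
The monopolist equates marginal revenue to marginal cost: 244 − Q = 1 + Q, so Q = 121.5. From demand, P = 183.25.
PS = P·Q − VC(Q) = 183.25·121.5 − (1·121.5 + ½·1·121.5²) = 14762.25.

Competition: PS = 13122; Monopoly: PS = 14762.25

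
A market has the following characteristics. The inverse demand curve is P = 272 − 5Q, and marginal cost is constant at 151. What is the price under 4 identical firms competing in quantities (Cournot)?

P = 175.2

In a 4-firm Cournot equilibrium, symmetry and the first-order condition give q = (272 − 151)/(25) = 4.84. So Q = 19.36 and P = 175.2.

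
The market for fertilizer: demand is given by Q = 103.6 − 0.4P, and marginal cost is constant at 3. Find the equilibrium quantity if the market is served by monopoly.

Inverting demand: P = 259 − 2.5Q.
The monopolist equates marginal revenue to marginal cost: 259 − 5Q = 3, so Q = 51.2. From demand, P = 131.

Q = 51.2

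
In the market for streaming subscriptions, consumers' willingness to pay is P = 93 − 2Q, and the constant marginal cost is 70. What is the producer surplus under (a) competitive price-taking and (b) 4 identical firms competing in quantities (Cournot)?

Competition: PS = 0; Cournot: PS = 42.32

Competitive firms price at marginal cost: P = 70, giving Q = 11.5.
PS = (70 − 70)·11.5 = 0.
In a 4-firm Cournot equilibrium, symmetry and the first-order condition give q = (93 − 70)/(10) = 2.3. So Q = 9.2 and P = 74.6.
PS = (74.6 − 70)·9.2 = 42.32.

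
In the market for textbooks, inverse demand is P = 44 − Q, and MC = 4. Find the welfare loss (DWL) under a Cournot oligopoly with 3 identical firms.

Under competition P = MC = 4, so Q = (44 − 4)/1 = 40.
In a 3-firm Cournot equilibrium, symmetry and the first-order condition give q = (44 − 4)/(4) = 10. So Q = 30 and P = 14.
DWL is the triangle between Q = 30 and Q = 40: ½·(40 − 30)·(14 − 4) = 50.

DWL = 50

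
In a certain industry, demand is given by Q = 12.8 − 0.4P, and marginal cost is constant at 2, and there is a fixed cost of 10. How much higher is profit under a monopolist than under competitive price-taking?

Profit rises by 90

Inverting demand: P = 32 − 2.5Q.
Perfect competition: P = MC = 2, so 32 − 2.5Q = 2 and Q = 12.
Profit = (2 − 2)·12 − 10 = −10.
A monopolist chooses Q where MR = MC. MR = 32 − 5Q; setting this equal to 2 gives Q = 6 and P = 17.
Profit = (17 − 2)·6 − 10 = 80.
Change in profit: 80 − −10 = 90.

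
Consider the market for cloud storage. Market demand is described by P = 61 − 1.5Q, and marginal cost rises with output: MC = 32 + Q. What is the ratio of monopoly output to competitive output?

A monopolist chooses Q where MR = MC. MR = 61 − 3Q; setting this equal to 32 + Q gives Q = 7.25 and P = 50.125.
Competitive equilibrium sets price equal to marginal cost: 61 − 1.5Q = 32 + Q, so Q = 11.6 and P = 43.6.
Ratio Q_m/Q_c = 7.25/11.6 = 0.625.

Q_m/Q_c = 0.625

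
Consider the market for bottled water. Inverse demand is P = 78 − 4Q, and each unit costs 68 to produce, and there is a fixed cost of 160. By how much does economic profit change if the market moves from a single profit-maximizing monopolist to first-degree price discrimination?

Monopoly sets MR = MC: 78 − 8Q = 68 ⇒ Q = 1.25, P = 78 − 4·1.25 = 73.
Profit = (73 − 68)·1.25 − 160 = −153.75.
A perfectly discriminating monopolist sells every unit with P(Q) ≥ MC(Q), so output equals the competitive quantity Q = 2.5. Each buyer pays their reservation price, so CS = 0 and the firm captures all surplus.
PS equals the full surplus area, 12.5. Profit = 12.5 − 160 = −147.5.
Change in economic profit: −147.5 − −153.75 = 6.25.

π rises by 6.25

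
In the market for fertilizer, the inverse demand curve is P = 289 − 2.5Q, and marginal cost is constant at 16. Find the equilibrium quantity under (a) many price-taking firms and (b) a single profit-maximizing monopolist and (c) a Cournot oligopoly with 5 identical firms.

Competition: Q = 109.2; Monopoly: Q = 54.6; Cournot: Q = 91

Perfect competition: P = MC = 16, so 289 − 2.5Q = 16 and Q = 109.2.
A monopolist chooses Q where MR = MC. MR = 289 − 5Q; setting this equal to 16 gives Q = 54.6 and P = 152.5.
In a 5-firm Cournot equilibrium, symmetry and the first-order condition give q = (289 − 16)/(15) = 18.2. So Q = 91 and P = 61.5.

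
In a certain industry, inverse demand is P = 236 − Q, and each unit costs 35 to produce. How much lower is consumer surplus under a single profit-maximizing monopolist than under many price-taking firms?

Perfect competition: P = MC = 35, so 236 − Q = 35 and Q = 201.
CS = ½·(236 − 35)·201 = 20200.5.
A monopolist chooses Q where MR = MC. MR = 236 − 2Q; setting this equal to 35 gives Q = 100.5 and P = 135.5.
CS = ½·(236 − 135.5)·100.5 = 5050.125.
Change in consumer surplus: 5050.125 − 20200.5 = −15150.375.

Consumer surplus falls by 15150.375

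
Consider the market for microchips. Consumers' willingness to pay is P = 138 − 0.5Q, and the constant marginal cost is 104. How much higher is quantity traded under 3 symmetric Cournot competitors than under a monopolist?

Monopoly sets MR = MC: 138 − Q = 104 ⇒ Q = 34, P = 138 − 0.5·34 = 121.
Cournot with 3 identical firms: the symmetric best-response condition is 138 − 2q = 104. Each firm produces q = 17, total output Q = 51, price P = 112.5.
Change in quantity traded: 51 − 34 = 17.

Q rises by 17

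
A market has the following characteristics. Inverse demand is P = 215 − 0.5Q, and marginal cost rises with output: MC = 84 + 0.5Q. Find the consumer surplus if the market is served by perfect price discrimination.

CS = 0

With perfect price discrimination, output is the efficient level Q = 131 (where demand meets MC), but every buyer pays their willingness to pay: CS = 0 and PS = total surplus.
CS = 0.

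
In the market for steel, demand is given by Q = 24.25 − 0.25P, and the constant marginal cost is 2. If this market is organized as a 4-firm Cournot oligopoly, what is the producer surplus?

PS = 361

Inverting demand: P = 97 − 4Q.
With 4 symmetric Cournot firms, each firm's FOC gives 97 − 20q = 2, so q = 4.75, Q = 4·4.75 = 19, and P = 21.
PS = (21 − 2)·19 = 361.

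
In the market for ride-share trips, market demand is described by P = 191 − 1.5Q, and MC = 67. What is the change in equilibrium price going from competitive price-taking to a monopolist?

Equilibrium price rises by 62

Perfect competition: P = MC = 67, so 191 − 1.5Q = 67 and Q = 248/3.
Monopoly sets MR = MC: 191 − 3Q = 67 ⇒ Q = 124/3, P = 191 − 1.5·124/3 = 129.
Change in equilibrium price: 129 − 67 = 62.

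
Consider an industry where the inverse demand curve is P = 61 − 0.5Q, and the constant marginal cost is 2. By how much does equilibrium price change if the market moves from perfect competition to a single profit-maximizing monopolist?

Equilibrium price rises by 29.5

Under competition P = MC = 2, so Q = (61 − 2)/0.5 = 118.
A monopolist chooses Q where MR = MC. MR = 61 − Q; setting this equal to 2 gives Q = 59 and P = 31.5.
Change in equilibrium price: 31.5 − 2 = 29.5.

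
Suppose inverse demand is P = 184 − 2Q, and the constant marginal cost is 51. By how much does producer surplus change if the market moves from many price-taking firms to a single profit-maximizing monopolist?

Competitive firms price at marginal cost: P = 51, giving Q = 66.5.
PS = (51 − 51)·66.5 = 0.
A monopolist chooses Q where MR = MC. MR = 184 − 4Q; setting this equal to 51 gives Q = 33.25 and P = 117.5.
PS = (117.5 − 51)·33.25 = 2211.125.
Change in producer surplus: 2211.125 − 0 = 2211.125.

PS rises by 2211.125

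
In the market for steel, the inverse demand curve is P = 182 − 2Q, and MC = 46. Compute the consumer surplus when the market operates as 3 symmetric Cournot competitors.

CS = 2601

In a 3-firm Cournot equilibrium, symmetry and the first-order condition give q = (182 − 46)/(8) = 17. So Q = 51 and P = 80.
CS = ½·(182 − 80)·51 = 2601.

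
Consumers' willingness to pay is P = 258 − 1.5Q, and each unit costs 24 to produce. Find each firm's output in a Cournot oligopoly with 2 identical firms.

With 2 symmetric Cournot firms, each firm's FOC gives 258 − 4.5q = 24, so q = 52, Q = 2·52 = 104, and P = 102.

q_i = 52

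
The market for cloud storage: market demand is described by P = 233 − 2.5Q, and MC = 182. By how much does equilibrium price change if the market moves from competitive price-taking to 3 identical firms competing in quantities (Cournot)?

Perfect competition: P = MC = 182, so 233 − 2.5Q = 182 and Q = 20.4.
Cournot with 3 identical firms: the symmetric best-response condition is 233 − 10q = 182. Each firm produces q = 5.1, total output Q = 15.3, price P = 194.75.
Change in equilibrium price: 194.75 − 182 = 12.75.

P rises by 12.75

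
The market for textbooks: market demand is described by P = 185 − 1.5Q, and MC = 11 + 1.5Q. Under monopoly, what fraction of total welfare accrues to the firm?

PS/TS = 0.75

The monopolist equates marginal revenue to marginal cost: 185 − 3Q = 11 + 1.5Q, so Q = 116/3. From demand, P = 127.
CS = ½·(185 − 127)·116/3 = 3364/3.
PS = P·Q − VC(Q) = 127·116/3 − (11·116/3 + ½·1.5·(116/3)²) = 3364.
Share captured = PS/TS = 3364/(13456/3) = 0.75.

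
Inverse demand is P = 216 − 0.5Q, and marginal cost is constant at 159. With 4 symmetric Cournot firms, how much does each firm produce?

q_i = 22.8

With 4 symmetric Cournot firms, each firm's FOC gives 216 − 2.5q = 159, so q = 22.8, Q = 4·22.8 = 91.2, and P = 170.4.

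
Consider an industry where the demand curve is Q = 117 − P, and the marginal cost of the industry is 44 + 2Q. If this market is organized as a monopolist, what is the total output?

Inverting demand: P = 117 − Q.
The monopolist equates marginal revenue to marginal cost: 117 − 2Q = 44 + 2Q, so Q = 18.25. From demand, P = 98.75.

Q = 18.25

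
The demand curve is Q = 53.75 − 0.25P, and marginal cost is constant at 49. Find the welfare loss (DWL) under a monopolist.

Inverting demand: P = 215 − 4Q.
Under competition P = MC = 49, so Q = (215 − 49)/4 = 41.5.
The monopolist equates marginal revenue to marginal cost: 215 − 8Q = 49, so Q = 20.75. From demand, P = 132.
DWL is the triangle between Q = 20.75 and Q = 41.5: ½·(41.5 − 20.75)·(132 − 49) = 861.125.

DWL = 861.125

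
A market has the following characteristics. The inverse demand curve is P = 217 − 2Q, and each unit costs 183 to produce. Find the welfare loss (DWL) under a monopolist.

DWL = 72.25

Perfect competition: P = MC = 183, so 217 − 2Q = 183 and Q = 17.
A monopolist chooses Q where MR = MC. MR = 217 − 4Q; setting this equal to 183 gives Q = 8.5 and P = 200.
DWL is the triangle between Q = 8.5 and Q = 17: ½·(17 − 8.5)·(200 − 183) = 72.25.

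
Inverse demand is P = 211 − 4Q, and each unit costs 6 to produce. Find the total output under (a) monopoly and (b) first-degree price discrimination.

Monopoly: Q = 25.625; Perfect PD: Q = 51.25

A monopolist chooses Q where MR = MC. MR = 211 − 8Q; setting this equal to 6 gives Q = 25.625 and P = 108.5.
With perfect price discrimination, output is the efficient level Q = 51.25 (where demand meets MC), but every buyer pays their willingness to pay: CS = 0 and PS = total surplus.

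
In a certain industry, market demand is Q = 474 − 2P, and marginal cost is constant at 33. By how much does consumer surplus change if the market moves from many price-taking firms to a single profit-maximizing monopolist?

Consumer surplus falls by 31212

Inverting demand: P = 237 − 0.5Q.
Perfect competition: P = MC = 33, so 237 − 0.5Q = 33 and Q = 408.
CS = ½·(237 − 33)·408 = 41616.
The monopolist equates marginal revenue to marginal cost: 237 − Q = 33, so Q = 204. From demand, P = 135.
CS = ½·(237 − 135)·204 = 10404.
Change in consumer surplus: 10404 − 41616 = −31212.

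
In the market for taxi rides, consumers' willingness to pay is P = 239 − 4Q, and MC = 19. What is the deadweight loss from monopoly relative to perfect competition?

DWL = 1512.5

Under competition P = MC = 19, so Q = (239 − 19)/4 = 55.
Monopoly sets MR = MC: 239 − 8Q = 19 ⇒ Q = 27.5, P = 239 − 4·27.5 = 129.
DWL is the triangle between Q = 27.5 and Q = 55: ½·(55 − 27.5)·(129 − 19) = 1512.5.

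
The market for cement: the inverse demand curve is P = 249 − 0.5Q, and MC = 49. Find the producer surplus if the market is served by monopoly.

PS = 20000

A monopolist chooses Q where MR = MC. MR = 249 − Q; setting this equal to 49 gives Q = 200 and P = 149.
PS = (149 − 49)·200 = 20000.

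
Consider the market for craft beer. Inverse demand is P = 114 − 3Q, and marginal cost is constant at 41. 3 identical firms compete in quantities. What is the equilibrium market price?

With 3 symmetric Cournot firms, each firm's FOC gives 114 − 12q = 41, so q = 73/12, Q = 3·73/12 = 18.25, and P = 59.25.

P = 59.25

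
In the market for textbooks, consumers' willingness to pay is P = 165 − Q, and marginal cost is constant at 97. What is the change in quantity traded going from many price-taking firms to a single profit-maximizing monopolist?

Quantity traded falls by 34

Under competition P = MC = 97, so Q = (165 − 97)/1 = 68.
A monopolist chooses Q where MR = MC. MR = 165 − 2Q; setting this equal to 97 gives Q = 34 and P = 131.
Change in quantity traded: 34 − 68 = −34.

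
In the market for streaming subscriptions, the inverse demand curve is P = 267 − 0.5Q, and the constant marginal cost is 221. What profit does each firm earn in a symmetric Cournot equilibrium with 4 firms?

π_i = 169.28

In a 4-firm Cournot equilibrium, symmetry and the first-order condition give q = (267 − 221)/(2.5) = 18.4. So Q = 73.6 and P = 230.2.
Each firm's profit = (230.2 − 221)·18.4 = 169.28.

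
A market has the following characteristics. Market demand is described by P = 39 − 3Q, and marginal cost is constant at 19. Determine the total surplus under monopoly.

TS = 50

The monopolist equates marginal revenue to marginal cost: 39 − 6Q = 19, so Q = 10/3. From demand, P = 29.
CS = ½·(39 − 29)·10/3 = 50/3; PS = (29 − 19)·10/3 = 100/3; TS = 50.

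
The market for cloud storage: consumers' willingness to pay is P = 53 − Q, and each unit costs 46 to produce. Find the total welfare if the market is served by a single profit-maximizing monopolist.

Monopoly sets MR = MC: 53 − 2Q = 46 ⇒ Q = 3.5, P = 53 − 3.5 = 49.5.
CS = ½·(53 − 49.5)·3.5 = 6.125; PS = (49.5 − 46)·3.5 = 12.25; TS = 18.375.

TS = 18.375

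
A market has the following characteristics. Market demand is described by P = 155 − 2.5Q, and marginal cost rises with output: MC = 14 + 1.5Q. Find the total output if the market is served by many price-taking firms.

Competitive equilibrium sets price equal to marginal cost: 155 − 2.5Q = 14 + 1.5Q, so Q = 35.25 and P = 66.875.

Q = 35.25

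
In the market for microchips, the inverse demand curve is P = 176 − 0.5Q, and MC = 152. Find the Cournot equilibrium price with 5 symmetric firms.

In a 5-firm Cournot equilibrium, symmetry and the first-order condition give q = (176 − 152)/(3) = 8. So Q = 40 and P = 156.

P = 156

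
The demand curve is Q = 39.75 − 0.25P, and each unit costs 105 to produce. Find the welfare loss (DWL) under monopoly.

DWL = 91.125

Inverting demand: P = 159 − 4Q.
Under competition P = MC = 105, so Q = (159 − 105)/4 = 13.5.
Monopoly sets MR = MC: 159 − 8Q = 105 ⇒ Q = 6.75, P = 159 − 4·6.75 = 132.
DWL is the triangle between Q = 6.75 and Q = 13.5: ½·(13.5 − 6.75)·(132 − 105) = 91.125.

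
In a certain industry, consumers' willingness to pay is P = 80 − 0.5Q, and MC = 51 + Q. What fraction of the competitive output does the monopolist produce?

Monopoly sets MR = MC: 80 − Q = 51 + Q ⇒ Q = 14.5, P = 80 − 0.5·14.5 = 72.75.
Under competition P = MC: 80 − 0.5Q = 51 + Q ⇒ Q = 58/3, P = 211/3.
Ratio Q_m/Q_c = 14.5/(58/3) = 0.75.

Q_m/Q_c = 0.75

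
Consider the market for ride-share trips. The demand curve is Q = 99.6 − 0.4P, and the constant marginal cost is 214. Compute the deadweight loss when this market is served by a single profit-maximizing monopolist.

DWL = 61.25

Inverting demand: P = 249 − 2.5Q.
Under competition P = MC = 214, so Q = (249 − 214)/2.5 = 14.
A monopolist chooses Q where MR = MC. MR = 249 − 5Q; setting this equal to 214 gives Q = 7 and P = 231.5.
DWL is the triangle between Q = 7 and Q = 14: ½·(14 − 7)·(231.5 − 214) = 61.25.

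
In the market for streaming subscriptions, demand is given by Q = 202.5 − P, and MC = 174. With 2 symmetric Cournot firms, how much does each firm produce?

Inverting demand: P = 202.5 − Q.
With 2 symmetric Cournot firms, each firm's FOC gives 202.5 − 3q = 174, so q = 9.5, Q = 2·9.5 = 19, and P = 183.5.

q_i = 9.5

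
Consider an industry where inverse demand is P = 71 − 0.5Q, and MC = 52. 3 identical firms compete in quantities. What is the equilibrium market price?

With 3 symmetric Cournot firms, each firm's FOC gives 71 − 2q = 52, so q = 9.5, Q = 3·9.5 = 28.5, and P = 56.75.

P = 56.75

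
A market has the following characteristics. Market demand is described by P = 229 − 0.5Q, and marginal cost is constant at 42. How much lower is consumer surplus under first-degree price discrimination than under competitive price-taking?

Consumer surplus falls by 34969

Under competition P = MC = 42, so Q = (229 − 42)/0.5 = 374.
CS = ½·(229 − 42)·374 = 34969.
Under first-degree price discrimination the firm charges each unit its demand price and produces up to where P = MC, i.e. Q = 374. Consumer surplus is zero; producer surplus equals total surplus.
CS = 0.
Change in consumer surplus: 0 − 34969 = −34969.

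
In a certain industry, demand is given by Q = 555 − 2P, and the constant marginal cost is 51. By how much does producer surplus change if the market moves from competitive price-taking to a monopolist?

Inverting demand: P = 277.5 − 0.5Q.
Perfect competition: P = MC = 51, so 277.5 − 0.5Q = 51 and Q = 453.
PS = (51 − 51)·453 = 0.
The monopolist equates marginal revenue to marginal cost: 277.5 − Q = 51, so Q = 226.5. From demand, P = 164.25.
PS = (164.25 − 51)·226.5 = 25651.125.
Change in producer surplus: 25651.125 − 0 = 25651.125.

PS rises by 25651.125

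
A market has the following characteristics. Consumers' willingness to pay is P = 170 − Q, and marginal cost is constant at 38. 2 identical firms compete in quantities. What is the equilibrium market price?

P = 82

In a 2-firm Cournot equilibrium, symmetry and the first-order condition give q = (170 − 38)/(3) = 44. So Q = 88 and P = 82.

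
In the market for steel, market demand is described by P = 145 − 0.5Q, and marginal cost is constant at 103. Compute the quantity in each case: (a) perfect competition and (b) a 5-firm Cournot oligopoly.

Competition: Q = 84; Cournot: Q = 70

Under competition P = MC = 103, so Q = (145 − 103)/0.5 = 84.
In a 5-firm Cournot equilibrium, symmetry and the first-order condition give q = (145 − 103)/(3) = 14. So Q = 70 and P = 110.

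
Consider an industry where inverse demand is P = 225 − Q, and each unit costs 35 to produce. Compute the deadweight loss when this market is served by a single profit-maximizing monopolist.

DWL = 4512.5

Perfect competition: P = MC = 35, so 225 − Q = 35 and Q = 190.
A monopolist chooses Q where MR = MC. MR = 225 − 2Q; setting this equal to 35 gives Q = 95 and P = 130.
DWL is the triangle between Q = 95 and Q = 190: ½·(190 − 95)·(130 − 35) = 4512.5.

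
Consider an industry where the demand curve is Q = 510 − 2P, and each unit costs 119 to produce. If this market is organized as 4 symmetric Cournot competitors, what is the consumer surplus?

CS = 11837.44

Inverting demand: P = 255 − 0.5Q.
With 4 symmetric Cournot firms, each firm's FOC gives 255 − 2.5q = 119, so q = 54.4, Q = 4·54.4 = 217.6, and P = 146.2.
CS = ½·(255 − 146.2)·217.6 = 11837.44.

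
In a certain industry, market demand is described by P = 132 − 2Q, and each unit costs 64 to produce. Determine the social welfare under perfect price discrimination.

With perfect price discrimination, output is the efficient level Q = 34 (where demand meets MC), but every buyer pays their willingness to pay: CS = 0 and PS = total surplus.
TS = 1156 (equal to competitive TS).

TS = 1156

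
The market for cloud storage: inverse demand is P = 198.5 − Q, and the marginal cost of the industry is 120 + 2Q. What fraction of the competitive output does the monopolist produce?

A monopolist chooses Q where MR = MC. MR = 198.5 − 2Q; setting this equal to 120 + 2Q gives Q = 19.625 and P = 178.875.
Under competition P = MC: 198.5 − Q = 120 + 2Q ⇒ Q = 157/6, P = 517/3.
Ratio Q_m/Q_c = 19.625/(157/6) = 0.75.

Q_m/Q_c = 0.75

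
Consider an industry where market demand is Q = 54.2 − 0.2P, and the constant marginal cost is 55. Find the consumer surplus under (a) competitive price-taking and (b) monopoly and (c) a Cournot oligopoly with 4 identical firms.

Competition: CS = 4665.6; Monopoly: CS = 1166.4; Cournot: CS = 2985.984

Inverting demand: P = 271 − 5Q.
Perfect competition: P = MC = 55, so 271 − 5Q = 55 and Q = 43.2.
CS = ½·(271 − 55)·43.2 = 4665.6.
The monopolist equates marginal revenue to marginal cost: 271 − 10Q = 55, so Q = 21.6. From demand, P = 163.
CS = ½·(271 − 163)·21.6 = 1166.4.
With 4 symmetric Cournot firms, each firm's FOC gives 271 − 25q = 55, so q = 8.64, Q = 4·8.64 = 34.56, and P = 98.2.
CS = ½·(271 − 98.2)·34.56 = 2985.984.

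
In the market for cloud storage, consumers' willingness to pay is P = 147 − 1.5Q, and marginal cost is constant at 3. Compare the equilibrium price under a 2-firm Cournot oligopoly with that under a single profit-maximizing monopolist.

Cournot: P = 51; Monopoly: P = 75

With 2 symmetric Cournot firms, each firm's FOC gives 147 − 4.5q = 3, so q = 32, Q = 2·32 = 64, and P = 51.
Monopoly sets MR = MC: 147 − 3Q = 3 ⇒ Q = 48, P = 147 − 1.5·48 = 75.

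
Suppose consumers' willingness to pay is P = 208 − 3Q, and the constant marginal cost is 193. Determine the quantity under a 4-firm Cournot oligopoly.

Q = 4

With 4 symmetric Cournot firms, each firm's FOC gives 208 − 15q = 193, so q = 1, Q = 4·1 = 4, and P = 196.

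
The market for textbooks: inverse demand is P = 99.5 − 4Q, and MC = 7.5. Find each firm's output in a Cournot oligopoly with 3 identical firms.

q_i = 5.75

In a 3-firm Cournot equilibrium, symmetry and the first-order condition give q = (99.5 − 7.5)/(16) = 5.75. So Q = 17.25 and P = 30.5.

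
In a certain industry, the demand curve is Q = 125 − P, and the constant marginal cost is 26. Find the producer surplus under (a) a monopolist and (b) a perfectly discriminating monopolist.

Monopoly: PS = 2450.25; Perfect PD: PS = 4900.5

Inverting demand: P = 125 − Q.
The monopolist equates marginal revenue to marginal cost: 125 − 2Q = 26, so Q = 49.5. From demand, P = 75.5.
PS = (75.5 − 26)·49.5 = 2450.25.
Under first-degree price discrimination the firm charges each unit its demand price and produces up to where P = MC, i.e. Q = 99. Consumer surplus is zero; producer surplus equals total surplus.
PS = ½·(125 − 26)·99 = 4900.5.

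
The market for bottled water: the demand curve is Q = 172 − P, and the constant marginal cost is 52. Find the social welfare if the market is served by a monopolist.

Inverting demand: P = 172 − Q.
Monopoly sets MR = MC: 172 − 2Q = 52 ⇒ Q = 60, P = 172 − 60 = 112.
CS = ½·(172 − 112)·60 = 1800; PS = (112 − 52)·60 = 3600; TS = 5400.

TS = 5400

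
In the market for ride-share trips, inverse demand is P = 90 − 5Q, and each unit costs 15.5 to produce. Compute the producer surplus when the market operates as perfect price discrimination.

PS = 555.025

Under first-degree price discrimination the firm charges each unit its demand price and produces up to where P = MC, i.e. Q = 14.9. Consumer surplus is zero; producer surplus equals total surplus.
PS = ½·(90 − 15.5)·14.9 = 555.025.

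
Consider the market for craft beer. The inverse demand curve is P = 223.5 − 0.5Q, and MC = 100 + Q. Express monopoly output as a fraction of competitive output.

A monopolist chooses Q where MR = MC. MR = 223.5 − Q; setting this equal to 100 + Q gives Q = 61.75 and P = 192.625.
Under competition P = MC: 223.5 − 0.5Q = 100 + Q ⇒ Q = 247/3, P = 547/3.
Ratio Q_m/Q_c = 61.75/(247/3) = 0.75.

Q_m/Q_c = 0.75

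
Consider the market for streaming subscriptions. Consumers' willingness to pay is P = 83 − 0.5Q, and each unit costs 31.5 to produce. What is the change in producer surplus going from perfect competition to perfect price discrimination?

Producer surplus rises by 2652.25

Perfect competition: P = MC = 31.5, so 83 − 0.5Q = 31.5 and Q = 103.
PS = (31.5 − 31.5)·103 = 0.
A perfectly discriminating monopolist sells every unit with P(Q) ≥ MC(Q), so output equals the competitive quantity Q = 103. Each buyer pays their reservation price, so CS = 0 and the firm captures all surplus.
PS = ½·(83 − 31.5)·103 = 2652.25.
Change in producer surplus: 2652.25 − 0 = 2652.25.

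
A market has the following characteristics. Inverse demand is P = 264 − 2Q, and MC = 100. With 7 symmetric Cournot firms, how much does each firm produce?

Cournot with 7 identical firms: the symmetric best-response condition is 264 − 16q = 100. Each firm produces q = 10.25, total output Q = 71.75, price P = 120.5.

q_i = 10.25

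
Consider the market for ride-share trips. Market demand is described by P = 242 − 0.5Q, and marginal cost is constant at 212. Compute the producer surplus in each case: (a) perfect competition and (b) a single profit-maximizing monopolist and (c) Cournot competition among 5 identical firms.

Under competition P = MC = 212, so Q = (242 − 212)/0.5 = 60.
PS = (212 − 212)·60 = 0.
A monopolist chooses Q where MR = MC. MR = 242 − Q; setting this equal to 212 gives Q = 30 and P = 227.
PS = (227 − 212)·30 = 450.
Cournot with 5 identical firms: the symmetric best-response condition is 242 − 3q = 212. Each firm produces q = 10, total output Q = 50, price P = 217.
PS = (217 − 212)·50 = 250.

Competition: PS = 0; Monopoly: PS = 450; Cournot: PS = 250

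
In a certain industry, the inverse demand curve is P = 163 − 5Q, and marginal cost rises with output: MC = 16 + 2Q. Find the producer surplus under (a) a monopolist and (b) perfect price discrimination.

Monopoly: PS = 900.375; Perfect PD: PS = 1543.5

Monopoly sets MR = MC: 163 − 10Q = 16 + 2Q ⇒ Q = 12.25, P = 163 − 5·12.25 = 101.75.
PS = P·Q − VC(Q) = 101.75·12.25 − (16·12.25 + ½·2·12.25²) = 900.375.
A perfectly discriminating monopolist sells every unit with P(Q) ≥ MC(Q), so output equals the competitive quantity Q = 21. Each buyer pays their reservation price, so CS = 0 and the firm captures all surplus.
PS = ½·(163 − 16)·21 = 1543.5.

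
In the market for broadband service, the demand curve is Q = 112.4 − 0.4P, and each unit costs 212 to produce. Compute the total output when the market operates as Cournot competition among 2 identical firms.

Inverting demand: P = 281 − 2.5Q.
In a 2-firm Cournot equilibrium, symmetry and the first-order condition give q = (281 − 212)/(7.5) = 9.2. So Q = 18.4 and P = 235.

Q = 18.4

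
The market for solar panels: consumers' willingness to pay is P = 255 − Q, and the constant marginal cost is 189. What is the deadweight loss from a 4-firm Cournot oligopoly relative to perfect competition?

Under competition P = MC = 189, so Q = (255 − 189)/1 = 66.
With 4 symmetric Cournot firms, each firm's FOC gives 255 − 5q = 189, so q = 13.2, Q = 4·13.2 = 52.8, and P = 202.2.
DWL is the triangle between Q = 52.8 and Q = 66: ½·(66 − 52.8)·(202.2 − 189) = 87.12.

DWL = 87.12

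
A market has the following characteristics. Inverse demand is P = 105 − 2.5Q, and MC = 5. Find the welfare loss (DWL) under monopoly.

Competitive firms price at marginal cost: P = 5, giving Q = 40.
Monopoly sets MR = MC: 105 − 5Q = 5 ⇒ Q = 20, P = 105 − 2.5·20 = 55.
DWL is the triangle between Q = 20 and Q = 40: ½·(40 − 20)·(55 − 5) = 500.

DWL = 500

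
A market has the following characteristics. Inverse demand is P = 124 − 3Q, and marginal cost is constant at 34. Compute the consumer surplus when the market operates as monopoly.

The monopolist equates marginal revenue to marginal cost: 124 − 6Q = 34, so Q = 15. From demand, P = 79.
CS = ½·(124 − 79)·15 = 337.5.

CS = 337.5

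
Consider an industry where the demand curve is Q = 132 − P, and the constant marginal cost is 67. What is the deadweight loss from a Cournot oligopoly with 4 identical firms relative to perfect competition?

Inverting demand: P = 132 − Q.
Competitive firms price at marginal cost: P = 67, giving Q = 65.
Cournot with 4 identical firms: the symmetric best-response condition is 132 − 5q = 67. Each firm produces q = 13, total output Q = 52, price P = 80.
DWL is the triangle between Q = 52 and Q = 65: ½·(65 − 52)·(80 − 67) = 84.5.

DWL = 84.5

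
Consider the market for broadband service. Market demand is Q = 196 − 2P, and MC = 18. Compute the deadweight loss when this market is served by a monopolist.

DWL = 1600

Inverting demand: P = 98 − 0.5Q.
Perfect competition: P = MC = 18, so 98 − 0.5Q = 18 and Q = 160.
The monopolist equates marginal revenue to marginal cost: 98 − Q = 18, so Q = 80. From demand, P = 58.
DWL is the triangle between Q = 80 and Q = 160: ½·(160 − 80)·(58 − 18) = 1600.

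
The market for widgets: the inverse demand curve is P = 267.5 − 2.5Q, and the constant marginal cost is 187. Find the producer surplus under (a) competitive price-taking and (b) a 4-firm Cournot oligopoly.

Competition: PS = 0; Cournot: PS = 414.736

Under competition P = MC = 187, so Q = (267.5 − 187)/2.5 = 32.2.
PS = (187 − 187)·32.2 = 0.
With 4 symmetric Cournot firms, each firm's FOC gives 267.5 − 12.5q = 187, so q = 6.44, Q = 4·6.44 = 25.76, and P = 203.1.
PS = (203.1 − 187)·25.76 = 414.736.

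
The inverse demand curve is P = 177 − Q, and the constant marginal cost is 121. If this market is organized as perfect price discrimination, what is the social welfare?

A perfectly discriminating monopolist sells every unit with P(Q) ≥ MC(Q), so output equals the competitive quantity Q = 56. Each buyer pays their reservation price, so CS = 0 and the firm captures all surplus.
TS = 1568 (equal to competitive TS).

TS = 1568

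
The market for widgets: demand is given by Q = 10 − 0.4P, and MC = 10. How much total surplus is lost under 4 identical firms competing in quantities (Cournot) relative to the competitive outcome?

DWL = 1.8

Inverting demand: P = 25 − 2.5Q.
Competitive firms price at marginal cost: P = 10, giving Q = 6.
In a 4-firm Cournot equilibrium, symmetry and the first-order condition give q = (25 − 10)/(12.5) = 1.2. So Q = 4.8 and P = 13.
DWL is the triangle between Q = 4.8 and Q = 6: ½·(6 − 4.8)·(13 − 10) = 1.8.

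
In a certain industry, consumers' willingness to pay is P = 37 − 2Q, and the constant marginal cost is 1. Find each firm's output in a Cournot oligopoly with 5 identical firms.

In a 5-firm Cournot equilibrium, symmetry and the first-order condition give q = (37 − 1)/(12) = 3. So Q = 15 and P = 7.

q_i = 3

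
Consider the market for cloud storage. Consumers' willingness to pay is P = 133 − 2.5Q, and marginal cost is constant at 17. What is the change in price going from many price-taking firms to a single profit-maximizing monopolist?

Price rises by 58

Perfect competition: P = MC = 17, so 133 − 2.5Q = 17 and Q = 46.4.
The monopolist equates marginal revenue to marginal cost: 133 − 5Q = 17, so Q = 23.2. From demand, P = 75.
Change in price: 75 − 17 = 58.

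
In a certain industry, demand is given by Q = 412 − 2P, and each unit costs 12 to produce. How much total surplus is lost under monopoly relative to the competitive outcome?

Inverting demand: P = 206 − 0.5Q.
Competitive firms price at marginal cost: P = 12, giving Q = 388.
A monopolist chooses Q where MR = MC. MR = 206 − Q; setting this equal to 12 gives Q = 194 and P = 109.
DWL is the triangle between Q = 194 and Q = 388: ½·(388 − 194)·(109 − 12) = 9409.

DWL = 9409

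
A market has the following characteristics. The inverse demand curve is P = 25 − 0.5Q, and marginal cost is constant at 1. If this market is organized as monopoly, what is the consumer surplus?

CS = 144

Monopoly sets MR = MC: 25 − Q = 1 ⇒ Q = 24, P = 25 − 0.5·24 = 13.
CS = ½·(25 − 13)·24 = 144.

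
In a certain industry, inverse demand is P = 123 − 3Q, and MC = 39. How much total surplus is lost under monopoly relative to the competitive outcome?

Competitive firms price at marginal cost: P = 39, giving Q = 28.
A monopolist chooses Q where MR = MC. MR = 123 − 6Q; setting this equal to 39 gives Q = 14 and P = 81.
DWL is the triangle between Q = 14 and Q = 28: ½·(28 − 14)·(81 − 39) = 294.

DWL = 294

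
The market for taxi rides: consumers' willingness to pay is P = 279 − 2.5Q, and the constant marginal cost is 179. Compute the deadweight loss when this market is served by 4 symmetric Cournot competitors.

Competitive firms price at marginal cost: P = 179, giving Q = 40.
In a 4-firm Cournot equilibrium, symmetry and the first-order condition give q = (279 − 179)/(12.5) = 8. So Q = 32 and P = 199.
DWL is the triangle between Q = 32 and Q = 40: ½·(40 − 32)·(199 − 179) = 80.

DWL = 80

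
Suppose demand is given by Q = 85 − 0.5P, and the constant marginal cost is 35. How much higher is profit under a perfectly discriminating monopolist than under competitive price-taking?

Profit rises by 4556.25

Inverting demand: P = 170 − 2Q.
Competitive firms price at marginal cost: P = 35, giving Q = 67.5.
Profit = (35 − 35)·67.5 = 0.
A perfectly discriminating monopolist sells every unit with P(Q) ≥ MC(Q), so output equals the competitive quantity Q = 67.5. Each buyer pays their reservation price, so CS = 0 and the firm captures all surplus.
PS equals the full surplus area, 4556.25. Profit = 4556.25 = 4556.25.
Change in profit: 4556.25 − 0 = 4556.25.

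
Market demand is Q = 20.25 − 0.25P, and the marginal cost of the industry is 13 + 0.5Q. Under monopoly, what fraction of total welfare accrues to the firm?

PS/TS = 0.68

Inverting demand: P = 81 − 4Q.
Monopoly sets MR = MC: 81 − 8Q = 13 + 0.5Q ⇒ Q = 8, P = 81 − 4·8 = 49.
CS = ½·(81 − 49)·8 = 128.
PS = P·Q − VC(Q) = 49·8 − (13·8 + ½·0.5·8²) = 272.
Share captured = PS/TS = 272/400 = 0.68.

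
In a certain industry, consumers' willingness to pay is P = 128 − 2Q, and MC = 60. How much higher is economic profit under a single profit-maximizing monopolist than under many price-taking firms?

Economic profit rises by 578

Competitive firms price at marginal cost: P = 60, giving Q = 34.
Profit = (60 − 60)·34 = 0.
The monopolist equates marginal revenue to marginal cost: 128 − 4Q = 60, so Q = 17. From demand, P = 94.
Profit = (94 − 60)·17 = 578.
Change in economic profit: 578 − 0 = 578.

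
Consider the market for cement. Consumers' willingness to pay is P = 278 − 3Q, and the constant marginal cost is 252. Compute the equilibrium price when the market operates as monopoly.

The monopolist equates marginal revenue to marginal cost: 278 − 6Q = 252, so Q = 13/3. From demand, P = 265.

P = 265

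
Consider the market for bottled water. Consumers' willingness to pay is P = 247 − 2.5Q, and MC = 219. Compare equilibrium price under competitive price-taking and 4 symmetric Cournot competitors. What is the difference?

Competitive firms price at marginal cost: P = 219, giving Q = 11.2.
In a 4-firm Cournot equilibrium, symmetry and the first-order condition give q = (247 − 219)/(12.5) = 2.24. So Q = 8.96 and P = 224.6.
Change in equilibrium price: 224.6 − 219 = 5.6.

P rises by 5.6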